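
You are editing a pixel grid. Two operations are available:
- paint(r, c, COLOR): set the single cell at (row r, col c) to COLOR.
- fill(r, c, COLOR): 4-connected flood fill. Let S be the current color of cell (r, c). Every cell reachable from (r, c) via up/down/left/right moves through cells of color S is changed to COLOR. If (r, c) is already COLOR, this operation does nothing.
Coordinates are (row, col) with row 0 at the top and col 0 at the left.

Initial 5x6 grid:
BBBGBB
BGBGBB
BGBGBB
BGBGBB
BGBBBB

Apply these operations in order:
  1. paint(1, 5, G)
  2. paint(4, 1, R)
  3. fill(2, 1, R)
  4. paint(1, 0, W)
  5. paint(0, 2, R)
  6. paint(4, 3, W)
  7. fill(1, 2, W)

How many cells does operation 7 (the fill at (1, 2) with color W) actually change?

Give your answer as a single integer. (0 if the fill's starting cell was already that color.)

Answer: 4

Derivation:
After op 1 paint(1,5,G):
BBBGBB
BGBGBG
BGBGBB
BGBGBB
BGBBBB
After op 2 paint(4,1,R):
BBBGBB
BGBGBG
BGBGBB
BGBGBB
BRBBBB
After op 3 fill(2,1,R) [3 cells changed]:
BBBGBB
BRBGBG
BRBGBB
BRBGBB
BRBBBB
After op 4 paint(1,0,W):
BBBGBB
WRBGBG
BRBGBB
BRBGBB
BRBBBB
After op 5 paint(0,2,R):
BBRGBB
WRBGBG
BRBGBB
BRBGBB
BRBBBB
After op 6 paint(4,3,W):
BBRGBB
WRBGBG
BRBGBB
BRBGBB
BRBWBB
After op 7 fill(1,2,W) [4 cells changed]:
BBRGBB
WRWGBG
BRWGBB
BRWGBB
BRWWBB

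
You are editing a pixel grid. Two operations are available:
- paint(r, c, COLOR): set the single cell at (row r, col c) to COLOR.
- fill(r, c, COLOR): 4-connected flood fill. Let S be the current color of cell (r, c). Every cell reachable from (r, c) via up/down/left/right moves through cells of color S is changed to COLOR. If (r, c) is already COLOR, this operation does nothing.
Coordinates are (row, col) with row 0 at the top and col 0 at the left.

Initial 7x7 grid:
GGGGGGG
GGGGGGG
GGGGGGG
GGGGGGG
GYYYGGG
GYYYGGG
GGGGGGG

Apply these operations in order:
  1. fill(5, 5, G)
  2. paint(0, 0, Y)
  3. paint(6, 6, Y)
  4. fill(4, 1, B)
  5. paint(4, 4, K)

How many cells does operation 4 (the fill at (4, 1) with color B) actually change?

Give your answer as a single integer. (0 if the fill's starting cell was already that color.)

After op 1 fill(5,5,G) [0 cells changed]:
GGGGGGG
GGGGGGG
GGGGGGG
GGGGGGG
GYYYGGG
GYYYGGG
GGGGGGG
After op 2 paint(0,0,Y):
YGGGGGG
GGGGGGG
GGGGGGG
GGGGGGG
GYYYGGG
GYYYGGG
GGGGGGG
After op 3 paint(6,6,Y):
YGGGGGG
GGGGGGG
GGGGGGG
GGGGGGG
GYYYGGG
GYYYGGG
GGGGGGY
After op 4 fill(4,1,B) [6 cells changed]:
YGGGGGG
GGGGGGG
GGGGGGG
GGGGGGG
GBBBGGG
GBBBGGG
GGGGGGY

Answer: 6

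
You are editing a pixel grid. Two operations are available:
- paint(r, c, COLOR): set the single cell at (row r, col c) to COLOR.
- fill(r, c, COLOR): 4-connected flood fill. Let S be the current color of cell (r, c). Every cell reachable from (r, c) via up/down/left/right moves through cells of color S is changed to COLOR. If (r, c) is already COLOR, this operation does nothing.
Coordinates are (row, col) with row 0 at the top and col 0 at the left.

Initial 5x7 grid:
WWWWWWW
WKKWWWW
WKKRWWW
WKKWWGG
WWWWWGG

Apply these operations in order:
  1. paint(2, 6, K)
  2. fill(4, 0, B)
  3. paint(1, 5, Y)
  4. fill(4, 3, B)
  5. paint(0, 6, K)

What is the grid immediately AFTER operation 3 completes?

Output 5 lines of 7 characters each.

Answer: BBBBBBB
BKKBBYB
BKKRBBK
BKKBBGG
BBBBBGG

Derivation:
After op 1 paint(2,6,K):
WWWWWWW
WKKWWWW
WKKRWWK
WKKWWGG
WWWWWGG
After op 2 fill(4,0,B) [23 cells changed]:
BBBBBBB
BKKBBBB
BKKRBBK
BKKBBGG
BBBBBGG
After op 3 paint(1,5,Y):
BBBBBBB
BKKBBYB
BKKRBBK
BKKBBGG
BBBBBGG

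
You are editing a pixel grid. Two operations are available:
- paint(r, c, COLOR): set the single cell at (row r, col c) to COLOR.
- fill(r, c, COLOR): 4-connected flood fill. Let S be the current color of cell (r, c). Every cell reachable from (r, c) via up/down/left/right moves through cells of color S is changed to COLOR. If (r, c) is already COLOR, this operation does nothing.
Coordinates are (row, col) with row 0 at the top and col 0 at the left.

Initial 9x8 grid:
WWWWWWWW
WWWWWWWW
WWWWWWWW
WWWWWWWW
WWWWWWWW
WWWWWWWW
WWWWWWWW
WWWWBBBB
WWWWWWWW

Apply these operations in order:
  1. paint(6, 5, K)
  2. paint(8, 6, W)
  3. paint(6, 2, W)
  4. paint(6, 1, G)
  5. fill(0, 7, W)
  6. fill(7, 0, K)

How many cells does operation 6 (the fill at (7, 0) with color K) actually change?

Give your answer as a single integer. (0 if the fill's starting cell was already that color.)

Answer: 66

Derivation:
After op 1 paint(6,5,K):
WWWWWWWW
WWWWWWWW
WWWWWWWW
WWWWWWWW
WWWWWWWW
WWWWWWWW
WWWWWKWW
WWWWBBBB
WWWWWWWW
After op 2 paint(8,6,W):
WWWWWWWW
WWWWWWWW
WWWWWWWW
WWWWWWWW
WWWWWWWW
WWWWWWWW
WWWWWKWW
WWWWBBBB
WWWWWWWW
After op 3 paint(6,2,W):
WWWWWWWW
WWWWWWWW
WWWWWWWW
WWWWWWWW
WWWWWWWW
WWWWWWWW
WWWWWKWW
WWWWBBBB
WWWWWWWW
After op 4 paint(6,1,G):
WWWWWWWW
WWWWWWWW
WWWWWWWW
WWWWWWWW
WWWWWWWW
WWWWWWWW
WGWWWKWW
WWWWBBBB
WWWWWWWW
After op 5 fill(0,7,W) [0 cells changed]:
WWWWWWWW
WWWWWWWW
WWWWWWWW
WWWWWWWW
WWWWWWWW
WWWWWWWW
WGWWWKWW
WWWWBBBB
WWWWWWWW
After op 6 fill(7,0,K) [66 cells changed]:
KKKKKKKK
KKKKKKKK
KKKKKKKK
KKKKKKKK
KKKKKKKK
KKKKKKKK
KGKKKKKK
KKKKBBBB
KKKKKKKK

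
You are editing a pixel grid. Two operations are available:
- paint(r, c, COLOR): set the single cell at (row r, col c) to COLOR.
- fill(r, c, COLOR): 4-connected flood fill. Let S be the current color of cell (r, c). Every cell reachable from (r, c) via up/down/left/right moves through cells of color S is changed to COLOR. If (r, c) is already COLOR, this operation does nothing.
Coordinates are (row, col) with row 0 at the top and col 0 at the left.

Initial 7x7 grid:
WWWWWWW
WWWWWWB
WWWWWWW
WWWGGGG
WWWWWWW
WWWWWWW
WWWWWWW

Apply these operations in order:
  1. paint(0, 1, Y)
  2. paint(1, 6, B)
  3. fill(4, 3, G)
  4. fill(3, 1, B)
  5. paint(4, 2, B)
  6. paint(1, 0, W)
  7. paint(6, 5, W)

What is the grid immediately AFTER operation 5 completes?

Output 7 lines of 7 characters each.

Answer: BYBBBBB
BBBBBBB
BBBBBBB
BBBBBBB
BBBBBBB
BBBBBBB
BBBBBBB

Derivation:
After op 1 paint(0,1,Y):
WYWWWWW
WWWWWWB
WWWWWWW
WWWGGGG
WWWWWWW
WWWWWWW
WWWWWWW
After op 2 paint(1,6,B):
WYWWWWW
WWWWWWB
WWWWWWW
WWWGGGG
WWWWWWW
WWWWWWW
WWWWWWW
After op 3 fill(4,3,G) [43 cells changed]:
GYGGGGG
GGGGGGB
GGGGGGG
GGGGGGG
GGGGGGG
GGGGGGG
GGGGGGG
After op 4 fill(3,1,B) [47 cells changed]:
BYBBBBB
BBBBBBB
BBBBBBB
BBBBBBB
BBBBBBB
BBBBBBB
BBBBBBB
After op 5 paint(4,2,B):
BYBBBBB
BBBBBBB
BBBBBBB
BBBBBBB
BBBBBBB
BBBBBBB
BBBBBBB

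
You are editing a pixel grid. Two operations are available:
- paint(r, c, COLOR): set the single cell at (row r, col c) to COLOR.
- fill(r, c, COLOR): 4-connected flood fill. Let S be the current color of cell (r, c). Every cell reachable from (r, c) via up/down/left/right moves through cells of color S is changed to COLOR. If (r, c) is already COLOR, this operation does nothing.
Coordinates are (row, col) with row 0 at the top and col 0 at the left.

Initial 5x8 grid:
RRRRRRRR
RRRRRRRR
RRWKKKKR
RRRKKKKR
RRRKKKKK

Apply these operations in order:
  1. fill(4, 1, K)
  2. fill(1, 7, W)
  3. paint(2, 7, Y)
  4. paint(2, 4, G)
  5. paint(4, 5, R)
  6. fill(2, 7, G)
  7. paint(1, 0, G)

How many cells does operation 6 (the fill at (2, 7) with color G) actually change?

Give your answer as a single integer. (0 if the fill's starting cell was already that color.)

Answer: 1

Derivation:
After op 1 fill(4,1,K) [26 cells changed]:
KKKKKKKK
KKKKKKKK
KKWKKKKK
KKKKKKKK
KKKKKKKK
After op 2 fill(1,7,W) [39 cells changed]:
WWWWWWWW
WWWWWWWW
WWWWWWWW
WWWWWWWW
WWWWWWWW
After op 3 paint(2,7,Y):
WWWWWWWW
WWWWWWWW
WWWWWWWY
WWWWWWWW
WWWWWWWW
After op 4 paint(2,4,G):
WWWWWWWW
WWWWWWWW
WWWWGWWY
WWWWWWWW
WWWWWWWW
After op 5 paint(4,5,R):
WWWWWWWW
WWWWWWWW
WWWWGWWY
WWWWWWWW
WWWWWRWW
After op 6 fill(2,7,G) [1 cells changed]:
WWWWWWWW
WWWWWWWW
WWWWGWWG
WWWWWWWW
WWWWWRWW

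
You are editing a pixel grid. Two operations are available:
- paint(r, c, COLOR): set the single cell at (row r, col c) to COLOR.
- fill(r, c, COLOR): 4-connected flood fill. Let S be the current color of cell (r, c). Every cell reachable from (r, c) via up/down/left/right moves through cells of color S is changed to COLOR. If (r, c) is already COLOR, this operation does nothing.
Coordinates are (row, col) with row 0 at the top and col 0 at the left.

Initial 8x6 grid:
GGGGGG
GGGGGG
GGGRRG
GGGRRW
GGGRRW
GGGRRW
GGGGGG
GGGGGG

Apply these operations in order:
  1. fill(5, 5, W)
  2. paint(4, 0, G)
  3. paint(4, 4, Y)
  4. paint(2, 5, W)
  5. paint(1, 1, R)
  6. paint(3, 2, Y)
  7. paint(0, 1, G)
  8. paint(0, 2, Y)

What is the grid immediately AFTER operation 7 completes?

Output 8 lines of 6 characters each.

Answer: GGGGGG
GRGGGG
GGGRRW
GGYRRW
GGGRYW
GGGRRW
GGGGGG
GGGGGG

Derivation:
After op 1 fill(5,5,W) [0 cells changed]:
GGGGGG
GGGGGG
GGGRRG
GGGRRW
GGGRRW
GGGRRW
GGGGGG
GGGGGG
After op 2 paint(4,0,G):
GGGGGG
GGGGGG
GGGRRG
GGGRRW
GGGRRW
GGGRRW
GGGGGG
GGGGGG
After op 3 paint(4,4,Y):
GGGGGG
GGGGGG
GGGRRG
GGGRRW
GGGRYW
GGGRRW
GGGGGG
GGGGGG
After op 4 paint(2,5,W):
GGGGGG
GGGGGG
GGGRRW
GGGRRW
GGGRYW
GGGRRW
GGGGGG
GGGGGG
After op 5 paint(1,1,R):
GGGGGG
GRGGGG
GGGRRW
GGGRRW
GGGRYW
GGGRRW
GGGGGG
GGGGGG
After op 6 paint(3,2,Y):
GGGGGG
GRGGGG
GGGRRW
GGYRRW
GGGRYW
GGGRRW
GGGGGG
GGGGGG
After op 7 paint(0,1,G):
GGGGGG
GRGGGG
GGGRRW
GGYRRW
GGGRYW
GGGRRW
GGGGGG
GGGGGG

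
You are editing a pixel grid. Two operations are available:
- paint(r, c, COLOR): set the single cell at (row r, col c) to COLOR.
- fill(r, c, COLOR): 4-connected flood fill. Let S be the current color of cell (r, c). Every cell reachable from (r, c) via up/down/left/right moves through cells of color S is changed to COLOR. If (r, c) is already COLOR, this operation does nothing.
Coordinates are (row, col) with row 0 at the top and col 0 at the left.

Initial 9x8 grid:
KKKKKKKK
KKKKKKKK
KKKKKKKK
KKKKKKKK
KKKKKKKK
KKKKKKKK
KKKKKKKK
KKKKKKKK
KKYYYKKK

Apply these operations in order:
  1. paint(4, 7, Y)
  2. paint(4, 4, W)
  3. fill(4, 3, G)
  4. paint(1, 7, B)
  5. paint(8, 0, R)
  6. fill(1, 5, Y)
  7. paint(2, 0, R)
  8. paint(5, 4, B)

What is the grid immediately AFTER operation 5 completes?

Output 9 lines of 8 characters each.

After op 1 paint(4,7,Y):
KKKKKKKK
KKKKKKKK
KKKKKKKK
KKKKKKKK
KKKKKKKY
KKKKKKKK
KKKKKKKK
KKKKKKKK
KKYYYKKK
After op 2 paint(4,4,W):
KKKKKKKK
KKKKKKKK
KKKKKKKK
KKKKKKKK
KKKKWKKY
KKKKKKKK
KKKKKKKK
KKKKKKKK
KKYYYKKK
After op 3 fill(4,3,G) [67 cells changed]:
GGGGGGGG
GGGGGGGG
GGGGGGGG
GGGGGGGG
GGGGWGGY
GGGGGGGG
GGGGGGGG
GGGGGGGG
GGYYYGGG
After op 4 paint(1,7,B):
GGGGGGGG
GGGGGGGB
GGGGGGGG
GGGGGGGG
GGGGWGGY
GGGGGGGG
GGGGGGGG
GGGGGGGG
GGYYYGGG
After op 5 paint(8,0,R):
GGGGGGGG
GGGGGGGB
GGGGGGGG
GGGGGGGG
GGGGWGGY
GGGGGGGG
GGGGGGGG
GGGGGGGG
RGYYYGGG

Answer: GGGGGGGG
GGGGGGGB
GGGGGGGG
GGGGGGGG
GGGGWGGY
GGGGGGGG
GGGGGGGG
GGGGGGGG
RGYYYGGG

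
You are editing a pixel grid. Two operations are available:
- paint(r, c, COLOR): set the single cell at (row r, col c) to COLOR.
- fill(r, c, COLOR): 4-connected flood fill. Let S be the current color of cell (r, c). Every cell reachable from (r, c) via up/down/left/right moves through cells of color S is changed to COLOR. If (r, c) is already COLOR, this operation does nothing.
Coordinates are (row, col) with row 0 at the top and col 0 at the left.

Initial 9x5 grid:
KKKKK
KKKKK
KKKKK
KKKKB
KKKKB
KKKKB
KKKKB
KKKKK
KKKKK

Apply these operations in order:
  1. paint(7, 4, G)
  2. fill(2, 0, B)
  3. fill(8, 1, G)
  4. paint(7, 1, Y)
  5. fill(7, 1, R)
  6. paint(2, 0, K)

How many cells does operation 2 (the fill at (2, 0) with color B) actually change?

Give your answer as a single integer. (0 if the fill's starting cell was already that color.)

After op 1 paint(7,4,G):
KKKKK
KKKKK
KKKKK
KKKKB
KKKKB
KKKKB
KKKKB
KKKKG
KKKKK
After op 2 fill(2,0,B) [40 cells changed]:
BBBBB
BBBBB
BBBBB
BBBBB
BBBBB
BBBBB
BBBBB
BBBBG
BBBBB

Answer: 40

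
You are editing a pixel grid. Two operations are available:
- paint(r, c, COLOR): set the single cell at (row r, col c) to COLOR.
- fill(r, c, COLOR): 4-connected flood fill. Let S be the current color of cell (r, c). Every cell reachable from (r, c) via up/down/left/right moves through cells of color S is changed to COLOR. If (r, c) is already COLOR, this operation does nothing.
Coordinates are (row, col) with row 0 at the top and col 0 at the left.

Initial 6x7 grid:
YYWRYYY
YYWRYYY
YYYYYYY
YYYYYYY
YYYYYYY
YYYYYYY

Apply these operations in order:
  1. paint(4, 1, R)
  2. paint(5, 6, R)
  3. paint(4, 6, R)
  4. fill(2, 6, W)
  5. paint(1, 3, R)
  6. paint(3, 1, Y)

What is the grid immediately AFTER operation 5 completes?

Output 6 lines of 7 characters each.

After op 1 paint(4,1,R):
YYWRYYY
YYWRYYY
YYYYYYY
YYYYYYY
YRYYYYY
YYYYYYY
After op 2 paint(5,6,R):
YYWRYYY
YYWRYYY
YYYYYYY
YYYYYYY
YRYYYYY
YYYYYYR
After op 3 paint(4,6,R):
YYWRYYY
YYWRYYY
YYYYYYY
YYYYYYY
YRYYYYR
YYYYYYR
After op 4 fill(2,6,W) [35 cells changed]:
WWWRWWW
WWWRWWW
WWWWWWW
WWWWWWW
WRWWWWR
WWWWWWR
After op 5 paint(1,3,R):
WWWRWWW
WWWRWWW
WWWWWWW
WWWWWWW
WRWWWWR
WWWWWWR

Answer: WWWRWWW
WWWRWWW
WWWWWWW
WWWWWWW
WRWWWWR
WWWWWWR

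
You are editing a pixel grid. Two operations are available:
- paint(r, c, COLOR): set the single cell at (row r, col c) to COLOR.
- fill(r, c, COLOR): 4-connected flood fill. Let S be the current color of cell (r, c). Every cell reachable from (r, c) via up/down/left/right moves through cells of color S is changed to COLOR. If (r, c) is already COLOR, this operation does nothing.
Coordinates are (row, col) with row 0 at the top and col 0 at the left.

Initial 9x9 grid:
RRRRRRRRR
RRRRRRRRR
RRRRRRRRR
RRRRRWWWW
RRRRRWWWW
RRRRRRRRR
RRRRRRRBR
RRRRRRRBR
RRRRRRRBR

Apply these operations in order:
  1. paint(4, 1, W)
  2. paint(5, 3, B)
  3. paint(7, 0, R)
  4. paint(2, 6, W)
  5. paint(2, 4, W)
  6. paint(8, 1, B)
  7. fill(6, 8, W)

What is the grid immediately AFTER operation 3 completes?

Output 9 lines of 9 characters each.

After op 1 paint(4,1,W):
RRRRRRRRR
RRRRRRRRR
RRRRRRRRR
RRRRRWWWW
RWRRRWWWW
RRRRRRRRR
RRRRRRRBR
RRRRRRRBR
RRRRRRRBR
After op 2 paint(5,3,B):
RRRRRRRRR
RRRRRRRRR
RRRRRRRRR
RRRRRWWWW
RWRRRWWWW
RRRBRRRRR
RRRRRRRBR
RRRRRRRBR
RRRRRRRBR
After op 3 paint(7,0,R):
RRRRRRRRR
RRRRRRRRR
RRRRRRRRR
RRRRRWWWW
RWRRRWWWW
RRRBRRRRR
RRRRRRRBR
RRRRRRRBR
RRRRRRRBR

Answer: RRRRRRRRR
RRRRRRRRR
RRRRRRRRR
RRRRRWWWW
RWRRRWWWW
RRRBRRRRR
RRRRRRRBR
RRRRRRRBR
RRRRRRRBR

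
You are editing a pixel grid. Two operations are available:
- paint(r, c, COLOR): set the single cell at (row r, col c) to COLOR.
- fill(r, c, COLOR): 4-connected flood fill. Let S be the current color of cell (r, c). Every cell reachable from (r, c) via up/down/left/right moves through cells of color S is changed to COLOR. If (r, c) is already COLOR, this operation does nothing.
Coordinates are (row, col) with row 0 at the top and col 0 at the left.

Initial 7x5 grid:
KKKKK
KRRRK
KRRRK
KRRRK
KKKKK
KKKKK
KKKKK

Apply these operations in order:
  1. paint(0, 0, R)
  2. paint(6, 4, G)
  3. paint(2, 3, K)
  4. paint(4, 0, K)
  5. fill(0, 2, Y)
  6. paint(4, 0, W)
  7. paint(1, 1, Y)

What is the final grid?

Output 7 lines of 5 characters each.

Answer: RYYYY
YYRRY
YRRYY
YRRRY
WYYYY
YYYYY
YYYYG

Derivation:
After op 1 paint(0,0,R):
RKKKK
KRRRK
KRRRK
KRRRK
KKKKK
KKKKK
KKKKK
After op 2 paint(6,4,G):
RKKKK
KRRRK
KRRRK
KRRRK
KKKKK
KKKKK
KKKKG
After op 3 paint(2,3,K):
RKKKK
KRRRK
KRRKK
KRRRK
KKKKK
KKKKK
KKKKG
After op 4 paint(4,0,K):
RKKKK
KRRRK
KRRKK
KRRRK
KKKKK
KKKKK
KKKKG
After op 5 fill(0,2,Y) [25 cells changed]:
RYYYY
YRRRY
YRRYY
YRRRY
YYYYY
YYYYY
YYYYG
After op 6 paint(4,0,W):
RYYYY
YRRRY
YRRYY
YRRRY
WYYYY
YYYYY
YYYYG
After op 7 paint(1,1,Y):
RYYYY
YYRRY
YRRYY
YRRRY
WYYYY
YYYYY
YYYYG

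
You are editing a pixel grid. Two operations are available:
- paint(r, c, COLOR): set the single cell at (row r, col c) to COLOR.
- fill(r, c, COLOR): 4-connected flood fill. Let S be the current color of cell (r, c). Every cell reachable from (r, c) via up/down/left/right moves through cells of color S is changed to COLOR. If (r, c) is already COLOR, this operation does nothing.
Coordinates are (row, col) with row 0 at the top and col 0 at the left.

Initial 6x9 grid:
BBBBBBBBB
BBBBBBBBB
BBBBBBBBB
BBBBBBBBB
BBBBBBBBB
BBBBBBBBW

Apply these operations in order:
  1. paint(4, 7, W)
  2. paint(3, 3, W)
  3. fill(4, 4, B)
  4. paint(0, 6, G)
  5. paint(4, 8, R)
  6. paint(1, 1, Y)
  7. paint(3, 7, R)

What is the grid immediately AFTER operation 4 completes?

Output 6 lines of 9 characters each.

After op 1 paint(4,7,W):
BBBBBBBBB
BBBBBBBBB
BBBBBBBBB
BBBBBBBBB
BBBBBBBWB
BBBBBBBBW
After op 2 paint(3,3,W):
BBBBBBBBB
BBBBBBBBB
BBBBBBBBB
BBBWBBBBB
BBBBBBBWB
BBBBBBBBW
After op 3 fill(4,4,B) [0 cells changed]:
BBBBBBBBB
BBBBBBBBB
BBBBBBBBB
BBBWBBBBB
BBBBBBBWB
BBBBBBBBW
After op 4 paint(0,6,G):
BBBBBBGBB
BBBBBBBBB
BBBBBBBBB
BBBWBBBBB
BBBBBBBWB
BBBBBBBBW

Answer: BBBBBBGBB
BBBBBBBBB
BBBBBBBBB
BBBWBBBBB
BBBBBBBWB
BBBBBBBBW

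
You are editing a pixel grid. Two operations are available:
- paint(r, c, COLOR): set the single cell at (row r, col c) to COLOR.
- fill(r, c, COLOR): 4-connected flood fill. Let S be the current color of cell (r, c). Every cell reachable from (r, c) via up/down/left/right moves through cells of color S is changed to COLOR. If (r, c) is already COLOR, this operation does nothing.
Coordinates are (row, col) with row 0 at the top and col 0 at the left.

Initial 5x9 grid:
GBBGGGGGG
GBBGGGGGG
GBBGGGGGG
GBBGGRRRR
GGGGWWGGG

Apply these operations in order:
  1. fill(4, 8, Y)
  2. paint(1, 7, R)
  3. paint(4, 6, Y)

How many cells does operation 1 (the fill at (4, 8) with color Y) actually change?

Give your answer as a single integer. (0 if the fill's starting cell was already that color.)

After op 1 fill(4,8,Y) [3 cells changed]:
GBBGGGGGG
GBBGGGGGG
GBBGGGGGG
GBBGGRRRR
GGGGWWYYY

Answer: 3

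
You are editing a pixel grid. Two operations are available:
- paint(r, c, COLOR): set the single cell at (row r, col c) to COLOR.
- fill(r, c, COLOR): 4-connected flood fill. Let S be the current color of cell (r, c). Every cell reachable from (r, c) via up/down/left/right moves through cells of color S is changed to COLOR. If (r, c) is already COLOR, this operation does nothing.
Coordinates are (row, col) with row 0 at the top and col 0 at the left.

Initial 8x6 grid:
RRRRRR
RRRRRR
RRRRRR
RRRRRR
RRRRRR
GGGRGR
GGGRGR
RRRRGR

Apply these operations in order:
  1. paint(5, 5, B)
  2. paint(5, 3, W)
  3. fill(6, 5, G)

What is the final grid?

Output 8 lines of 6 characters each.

Answer: RRRRRR
RRRRRR
RRRRRR
RRRRRR
RRRRRR
GGGWGB
GGGRGG
RRRRGG

Derivation:
After op 1 paint(5,5,B):
RRRRRR
RRRRRR
RRRRRR
RRRRRR
RRRRRR
GGGRGB
GGGRGR
RRRRGR
After op 2 paint(5,3,W):
RRRRRR
RRRRRR
RRRRRR
RRRRRR
RRRRRR
GGGWGB
GGGRGR
RRRRGR
After op 3 fill(6,5,G) [2 cells changed]:
RRRRRR
RRRRRR
RRRRRR
RRRRRR
RRRRRR
GGGWGB
GGGRGG
RRRRGG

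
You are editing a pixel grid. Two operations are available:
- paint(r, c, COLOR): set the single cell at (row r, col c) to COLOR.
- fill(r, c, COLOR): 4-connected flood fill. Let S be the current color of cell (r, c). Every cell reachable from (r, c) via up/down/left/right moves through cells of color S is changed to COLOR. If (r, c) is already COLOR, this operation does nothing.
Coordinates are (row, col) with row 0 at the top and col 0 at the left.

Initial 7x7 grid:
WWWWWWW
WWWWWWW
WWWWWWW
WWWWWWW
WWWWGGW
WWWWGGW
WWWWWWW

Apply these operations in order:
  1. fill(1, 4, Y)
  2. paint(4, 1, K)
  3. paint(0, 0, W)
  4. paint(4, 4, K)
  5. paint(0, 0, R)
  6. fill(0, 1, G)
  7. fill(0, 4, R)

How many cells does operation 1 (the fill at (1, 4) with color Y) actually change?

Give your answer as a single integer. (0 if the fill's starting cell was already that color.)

Answer: 45

Derivation:
After op 1 fill(1,4,Y) [45 cells changed]:
YYYYYYY
YYYYYYY
YYYYYYY
YYYYYYY
YYYYGGY
YYYYGGY
YYYYYYY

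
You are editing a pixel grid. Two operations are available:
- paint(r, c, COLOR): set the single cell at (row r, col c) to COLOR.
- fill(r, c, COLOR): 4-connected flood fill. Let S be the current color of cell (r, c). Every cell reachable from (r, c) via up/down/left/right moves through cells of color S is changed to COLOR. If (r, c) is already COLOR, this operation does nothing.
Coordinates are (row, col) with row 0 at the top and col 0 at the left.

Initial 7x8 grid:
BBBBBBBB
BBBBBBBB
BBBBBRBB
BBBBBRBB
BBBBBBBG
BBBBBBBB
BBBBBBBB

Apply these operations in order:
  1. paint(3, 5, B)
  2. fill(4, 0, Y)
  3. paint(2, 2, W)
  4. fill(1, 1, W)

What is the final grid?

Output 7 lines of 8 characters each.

Answer: WWWWWWWW
WWWWWWWW
WWWWWRWW
WWWWWWWW
WWWWWWWG
WWWWWWWW
WWWWWWWW

Derivation:
After op 1 paint(3,5,B):
BBBBBBBB
BBBBBBBB
BBBBBRBB
BBBBBBBB
BBBBBBBG
BBBBBBBB
BBBBBBBB
After op 2 fill(4,0,Y) [54 cells changed]:
YYYYYYYY
YYYYYYYY
YYYYYRYY
YYYYYYYY
YYYYYYYG
YYYYYYYY
YYYYYYYY
After op 3 paint(2,2,W):
YYYYYYYY
YYYYYYYY
YYWYYRYY
YYYYYYYY
YYYYYYYG
YYYYYYYY
YYYYYYYY
After op 4 fill(1,1,W) [53 cells changed]:
WWWWWWWW
WWWWWWWW
WWWWWRWW
WWWWWWWW
WWWWWWWG
WWWWWWWW
WWWWWWWW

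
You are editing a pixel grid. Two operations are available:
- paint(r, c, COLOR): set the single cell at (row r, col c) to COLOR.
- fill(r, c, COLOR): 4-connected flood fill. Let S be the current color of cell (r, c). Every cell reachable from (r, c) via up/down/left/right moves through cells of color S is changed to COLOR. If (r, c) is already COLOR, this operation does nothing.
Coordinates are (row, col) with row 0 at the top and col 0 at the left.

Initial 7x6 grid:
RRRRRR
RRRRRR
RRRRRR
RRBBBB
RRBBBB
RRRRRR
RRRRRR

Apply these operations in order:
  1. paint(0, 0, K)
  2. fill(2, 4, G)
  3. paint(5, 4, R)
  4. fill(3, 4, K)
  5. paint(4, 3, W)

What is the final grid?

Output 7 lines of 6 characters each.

After op 1 paint(0,0,K):
KRRRRR
RRRRRR
RRRRRR
RRBBBB
RRBBBB
RRRRRR
RRRRRR
After op 2 fill(2,4,G) [33 cells changed]:
KGGGGG
GGGGGG
GGGGGG
GGBBBB
GGBBBB
GGGGGG
GGGGGG
After op 3 paint(5,4,R):
KGGGGG
GGGGGG
GGGGGG
GGBBBB
GGBBBB
GGGGRG
GGGGGG
After op 4 fill(3,4,K) [8 cells changed]:
KGGGGG
GGGGGG
GGGGGG
GGKKKK
GGKKKK
GGGGRG
GGGGGG
After op 5 paint(4,3,W):
KGGGGG
GGGGGG
GGGGGG
GGKKKK
GGKWKK
GGGGRG
GGGGGG

Answer: KGGGGG
GGGGGG
GGGGGG
GGKKKK
GGKWKK
GGGGRG
GGGGGG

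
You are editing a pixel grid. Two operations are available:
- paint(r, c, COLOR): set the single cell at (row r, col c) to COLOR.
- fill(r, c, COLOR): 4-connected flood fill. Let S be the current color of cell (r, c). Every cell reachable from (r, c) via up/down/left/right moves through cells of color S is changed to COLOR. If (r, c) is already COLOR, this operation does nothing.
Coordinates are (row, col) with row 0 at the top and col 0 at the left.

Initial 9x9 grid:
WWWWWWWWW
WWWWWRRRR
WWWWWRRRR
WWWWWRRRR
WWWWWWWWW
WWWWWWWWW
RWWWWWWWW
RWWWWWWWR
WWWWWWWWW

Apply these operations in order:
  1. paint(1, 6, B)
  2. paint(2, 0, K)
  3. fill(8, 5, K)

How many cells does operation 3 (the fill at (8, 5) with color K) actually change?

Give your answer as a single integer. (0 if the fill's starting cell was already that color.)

Answer: 65

Derivation:
After op 1 paint(1,6,B):
WWWWWWWWW
WWWWWRBRR
WWWWWRRRR
WWWWWRRRR
WWWWWWWWW
WWWWWWWWW
RWWWWWWWW
RWWWWWWWR
WWWWWWWWW
After op 2 paint(2,0,K):
WWWWWWWWW
WWWWWRBRR
KWWWWRRRR
WWWWWRRRR
WWWWWWWWW
WWWWWWWWW
RWWWWWWWW
RWWWWWWWR
WWWWWWWWW
After op 3 fill(8,5,K) [65 cells changed]:
KKKKKKKKK
KKKKKRBRR
KKKKKRRRR
KKKKKRRRR
KKKKKKKKK
KKKKKKKKK
RKKKKKKKK
RKKKKKKKR
KKKKKKKKK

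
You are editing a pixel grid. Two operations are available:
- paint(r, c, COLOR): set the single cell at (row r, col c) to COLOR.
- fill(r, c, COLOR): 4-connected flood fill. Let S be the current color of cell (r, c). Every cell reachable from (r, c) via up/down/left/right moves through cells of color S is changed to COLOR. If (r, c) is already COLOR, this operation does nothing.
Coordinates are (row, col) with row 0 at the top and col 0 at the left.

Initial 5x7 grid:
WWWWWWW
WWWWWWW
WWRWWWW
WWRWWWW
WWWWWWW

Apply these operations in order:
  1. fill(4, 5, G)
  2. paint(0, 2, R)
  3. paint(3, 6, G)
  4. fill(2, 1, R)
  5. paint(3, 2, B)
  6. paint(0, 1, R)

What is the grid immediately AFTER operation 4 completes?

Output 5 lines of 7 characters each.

Answer: RRRRRRR
RRRRRRR
RRRRRRR
RRRRRRR
RRRRRRR

Derivation:
After op 1 fill(4,5,G) [33 cells changed]:
GGGGGGG
GGGGGGG
GGRGGGG
GGRGGGG
GGGGGGG
After op 2 paint(0,2,R):
GGRGGGG
GGGGGGG
GGRGGGG
GGRGGGG
GGGGGGG
After op 3 paint(3,6,G):
GGRGGGG
GGGGGGG
GGRGGGG
GGRGGGG
GGGGGGG
After op 4 fill(2,1,R) [32 cells changed]:
RRRRRRR
RRRRRRR
RRRRRRR
RRRRRRR
RRRRRRR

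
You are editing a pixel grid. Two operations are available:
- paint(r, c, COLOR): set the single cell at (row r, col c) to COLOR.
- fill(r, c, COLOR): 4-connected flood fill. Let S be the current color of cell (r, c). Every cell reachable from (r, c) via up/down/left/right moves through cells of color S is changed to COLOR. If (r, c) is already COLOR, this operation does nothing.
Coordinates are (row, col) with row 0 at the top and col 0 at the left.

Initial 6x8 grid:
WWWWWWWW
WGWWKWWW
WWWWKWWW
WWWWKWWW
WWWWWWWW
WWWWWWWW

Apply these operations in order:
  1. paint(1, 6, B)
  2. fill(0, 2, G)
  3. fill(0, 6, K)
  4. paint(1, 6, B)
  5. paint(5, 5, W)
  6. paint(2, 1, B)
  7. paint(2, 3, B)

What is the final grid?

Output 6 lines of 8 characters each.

Answer: KKKKKKKK
KKKKKKBK
KBKBKKKK
KKKKKKKK
KKKKKKKK
KKKKKWKK

Derivation:
After op 1 paint(1,6,B):
WWWWWWWW
WGWWKWBW
WWWWKWWW
WWWWKWWW
WWWWWWWW
WWWWWWWW
After op 2 fill(0,2,G) [43 cells changed]:
GGGGGGGG
GGGGKGBG
GGGGKGGG
GGGGKGGG
GGGGGGGG
GGGGGGGG
After op 3 fill(0,6,K) [44 cells changed]:
KKKKKKKK
KKKKKKBK
KKKKKKKK
KKKKKKKK
KKKKKKKK
KKKKKKKK
After op 4 paint(1,6,B):
KKKKKKKK
KKKKKKBK
KKKKKKKK
KKKKKKKK
KKKKKKKK
KKKKKKKK
After op 5 paint(5,5,W):
KKKKKKKK
KKKKKKBK
KKKKKKKK
KKKKKKKK
KKKKKKKK
KKKKKWKK
After op 6 paint(2,1,B):
KKKKKKKK
KKKKKKBK
KBKKKKKK
KKKKKKKK
KKKKKKKK
KKKKKWKK
After op 7 paint(2,3,B):
KKKKKKKK
KKKKKKBK
KBKBKKKK
KKKKKKKK
KKKKKKKK
KKKKKWKK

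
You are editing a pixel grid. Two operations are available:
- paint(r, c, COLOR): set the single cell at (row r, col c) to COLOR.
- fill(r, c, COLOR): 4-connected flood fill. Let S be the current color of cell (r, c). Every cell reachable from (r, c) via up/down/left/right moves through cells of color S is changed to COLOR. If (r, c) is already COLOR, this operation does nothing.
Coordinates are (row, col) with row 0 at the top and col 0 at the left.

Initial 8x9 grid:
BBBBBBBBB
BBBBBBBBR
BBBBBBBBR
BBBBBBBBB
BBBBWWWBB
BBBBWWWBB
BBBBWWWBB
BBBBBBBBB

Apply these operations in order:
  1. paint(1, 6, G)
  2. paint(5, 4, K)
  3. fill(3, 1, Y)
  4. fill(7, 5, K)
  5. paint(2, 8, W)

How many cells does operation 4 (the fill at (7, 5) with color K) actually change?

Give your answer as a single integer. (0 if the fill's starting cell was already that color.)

After op 1 paint(1,6,G):
BBBBBBBBB
BBBBBBGBR
BBBBBBBBR
BBBBBBBBB
BBBBWWWBB
BBBBWWWBB
BBBBWWWBB
BBBBBBBBB
After op 2 paint(5,4,K):
BBBBBBBBB
BBBBBBGBR
BBBBBBBBR
BBBBBBBBB
BBBBWWWBB
BBBBKWWBB
BBBBWWWBB
BBBBBBBBB
After op 3 fill(3,1,Y) [60 cells changed]:
YYYYYYYYY
YYYYYYGYR
YYYYYYYYR
YYYYYYYYY
YYYYWWWYY
YYYYKWWYY
YYYYWWWYY
YYYYYYYYY
After op 4 fill(7,5,K) [60 cells changed]:
KKKKKKKKK
KKKKKKGKR
KKKKKKKKR
KKKKKKKKK
KKKKWWWKK
KKKKKWWKK
KKKKWWWKK
KKKKKKKKK

Answer: 60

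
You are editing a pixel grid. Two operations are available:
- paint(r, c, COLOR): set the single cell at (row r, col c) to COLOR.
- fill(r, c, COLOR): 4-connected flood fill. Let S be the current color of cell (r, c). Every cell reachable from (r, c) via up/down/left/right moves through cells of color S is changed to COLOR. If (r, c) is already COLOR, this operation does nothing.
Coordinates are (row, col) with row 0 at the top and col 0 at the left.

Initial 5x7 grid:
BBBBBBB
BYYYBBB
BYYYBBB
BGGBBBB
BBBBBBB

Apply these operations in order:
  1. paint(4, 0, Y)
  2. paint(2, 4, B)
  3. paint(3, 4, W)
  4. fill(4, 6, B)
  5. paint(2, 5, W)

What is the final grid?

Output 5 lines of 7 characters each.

Answer: BBBBBBB
BYYYBBB
BYYYBWB
BGGBWBB
YBBBBBB

Derivation:
After op 1 paint(4,0,Y):
BBBBBBB
BYYYBBB
BYYYBBB
BGGBBBB
YBBBBBB
After op 2 paint(2,4,B):
BBBBBBB
BYYYBBB
BYYYBBB
BGGBBBB
YBBBBBB
After op 3 paint(3,4,W):
BBBBBBB
BYYYBBB
BYYYBBB
BGGBWBB
YBBBBBB
After op 4 fill(4,6,B) [0 cells changed]:
BBBBBBB
BYYYBBB
BYYYBBB
BGGBWBB
YBBBBBB
After op 5 paint(2,5,W):
BBBBBBB
BYYYBBB
BYYYBWB
BGGBWBB
YBBBBBB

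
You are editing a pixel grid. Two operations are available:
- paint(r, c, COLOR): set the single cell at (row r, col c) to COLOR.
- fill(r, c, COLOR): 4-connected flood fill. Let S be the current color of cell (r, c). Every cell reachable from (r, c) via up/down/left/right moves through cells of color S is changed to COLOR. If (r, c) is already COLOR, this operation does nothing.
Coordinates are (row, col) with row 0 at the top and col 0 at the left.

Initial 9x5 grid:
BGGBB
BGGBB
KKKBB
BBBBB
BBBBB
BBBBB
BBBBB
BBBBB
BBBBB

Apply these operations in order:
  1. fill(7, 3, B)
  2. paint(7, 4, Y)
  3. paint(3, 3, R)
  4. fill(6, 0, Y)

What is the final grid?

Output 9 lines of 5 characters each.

After op 1 fill(7,3,B) [0 cells changed]:
BGGBB
BGGBB
KKKBB
BBBBB
BBBBB
BBBBB
BBBBB
BBBBB
BBBBB
After op 2 paint(7,4,Y):
BGGBB
BGGBB
KKKBB
BBBBB
BBBBB
BBBBB
BBBBB
BBBBY
BBBBB
After op 3 paint(3,3,R):
BGGBB
BGGBB
KKKBB
BBBRB
BBBBB
BBBBB
BBBBB
BBBBY
BBBBB
After op 4 fill(6,0,Y) [34 cells changed]:
BGGYY
BGGYY
KKKYY
YYYRY
YYYYY
YYYYY
YYYYY
YYYYY
YYYYY

Answer: BGGYY
BGGYY
KKKYY
YYYRY
YYYYY
YYYYY
YYYYY
YYYYY
YYYYY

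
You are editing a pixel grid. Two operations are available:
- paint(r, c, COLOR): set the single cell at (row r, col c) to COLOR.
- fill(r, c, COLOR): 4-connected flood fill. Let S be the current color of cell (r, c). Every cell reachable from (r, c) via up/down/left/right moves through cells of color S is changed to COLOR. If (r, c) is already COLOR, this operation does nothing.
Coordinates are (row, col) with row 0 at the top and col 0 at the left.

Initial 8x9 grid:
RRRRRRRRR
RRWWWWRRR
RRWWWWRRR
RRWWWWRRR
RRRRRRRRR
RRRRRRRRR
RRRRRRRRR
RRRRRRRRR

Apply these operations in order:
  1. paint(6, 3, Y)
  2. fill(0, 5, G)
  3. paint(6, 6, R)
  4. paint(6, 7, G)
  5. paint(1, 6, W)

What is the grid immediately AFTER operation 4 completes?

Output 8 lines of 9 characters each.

Answer: GGGGGGGGG
GGWWWWGGG
GGWWWWGGG
GGWWWWGGG
GGGGGGGGG
GGGGGGGGG
GGGYGGRGG
GGGGGGGGG

Derivation:
After op 1 paint(6,3,Y):
RRRRRRRRR
RRWWWWRRR
RRWWWWRRR
RRWWWWRRR
RRRRRRRRR
RRRRRRRRR
RRRYRRRRR
RRRRRRRRR
After op 2 fill(0,5,G) [59 cells changed]:
GGGGGGGGG
GGWWWWGGG
GGWWWWGGG
GGWWWWGGG
GGGGGGGGG
GGGGGGGGG
GGGYGGGGG
GGGGGGGGG
After op 3 paint(6,6,R):
GGGGGGGGG
GGWWWWGGG
GGWWWWGGG
GGWWWWGGG
GGGGGGGGG
GGGGGGGGG
GGGYGGRGG
GGGGGGGGG
After op 4 paint(6,7,G):
GGGGGGGGG
GGWWWWGGG
GGWWWWGGG
GGWWWWGGG
GGGGGGGGG
GGGGGGGGG
GGGYGGRGG
GGGGGGGGG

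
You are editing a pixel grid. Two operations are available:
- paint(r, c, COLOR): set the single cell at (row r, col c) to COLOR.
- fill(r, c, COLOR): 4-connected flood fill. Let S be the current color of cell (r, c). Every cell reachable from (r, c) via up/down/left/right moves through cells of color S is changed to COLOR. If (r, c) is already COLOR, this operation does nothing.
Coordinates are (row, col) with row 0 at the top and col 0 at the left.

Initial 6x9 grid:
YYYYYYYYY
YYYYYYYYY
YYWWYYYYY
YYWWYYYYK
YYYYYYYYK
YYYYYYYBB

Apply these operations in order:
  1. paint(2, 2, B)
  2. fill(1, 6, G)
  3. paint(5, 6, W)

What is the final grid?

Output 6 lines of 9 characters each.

Answer: GGGGGGGGG
GGGGGGGGG
GGBWGGGGG
GGWWGGGGK
GGGGGGGGK
GGGGGGWBB

Derivation:
After op 1 paint(2,2,B):
YYYYYYYYY
YYYYYYYYY
YYBWYYYYY
YYWWYYYYK
YYYYYYYYK
YYYYYYYBB
After op 2 fill(1,6,G) [46 cells changed]:
GGGGGGGGG
GGGGGGGGG
GGBWGGGGG
GGWWGGGGK
GGGGGGGGK
GGGGGGGBB
After op 3 paint(5,6,W):
GGGGGGGGG
GGGGGGGGG
GGBWGGGGG
GGWWGGGGK
GGGGGGGGK
GGGGGGWBB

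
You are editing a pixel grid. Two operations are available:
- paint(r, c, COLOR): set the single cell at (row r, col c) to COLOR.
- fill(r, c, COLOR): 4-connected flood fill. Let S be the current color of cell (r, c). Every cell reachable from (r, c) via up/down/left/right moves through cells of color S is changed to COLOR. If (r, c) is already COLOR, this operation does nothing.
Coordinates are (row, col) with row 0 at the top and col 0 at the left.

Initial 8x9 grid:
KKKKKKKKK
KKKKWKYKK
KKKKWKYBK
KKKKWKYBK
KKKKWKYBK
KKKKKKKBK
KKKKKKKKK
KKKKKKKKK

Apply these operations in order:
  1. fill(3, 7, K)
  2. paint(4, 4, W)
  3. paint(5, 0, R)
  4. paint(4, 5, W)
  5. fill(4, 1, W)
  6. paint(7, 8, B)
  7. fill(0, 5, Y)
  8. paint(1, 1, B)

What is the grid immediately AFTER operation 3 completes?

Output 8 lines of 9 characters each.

Answer: KKKKKKKKK
KKKKWKYKK
KKKKWKYKK
KKKKWKYKK
KKKKWKYKK
RKKKKKKKK
KKKKKKKKK
KKKKKKKKK

Derivation:
After op 1 fill(3,7,K) [4 cells changed]:
KKKKKKKKK
KKKKWKYKK
KKKKWKYKK
KKKKWKYKK
KKKKWKYKK
KKKKKKKKK
KKKKKKKKK
KKKKKKKKK
After op 2 paint(4,4,W):
KKKKKKKKK
KKKKWKYKK
KKKKWKYKK
KKKKWKYKK
KKKKWKYKK
KKKKKKKKK
KKKKKKKKK
KKKKKKKKK
After op 3 paint(5,0,R):
KKKKKKKKK
KKKKWKYKK
KKKKWKYKK
KKKKWKYKK
KKKKWKYKK
RKKKKKKKK
KKKKKKKKK
KKKKKKKKK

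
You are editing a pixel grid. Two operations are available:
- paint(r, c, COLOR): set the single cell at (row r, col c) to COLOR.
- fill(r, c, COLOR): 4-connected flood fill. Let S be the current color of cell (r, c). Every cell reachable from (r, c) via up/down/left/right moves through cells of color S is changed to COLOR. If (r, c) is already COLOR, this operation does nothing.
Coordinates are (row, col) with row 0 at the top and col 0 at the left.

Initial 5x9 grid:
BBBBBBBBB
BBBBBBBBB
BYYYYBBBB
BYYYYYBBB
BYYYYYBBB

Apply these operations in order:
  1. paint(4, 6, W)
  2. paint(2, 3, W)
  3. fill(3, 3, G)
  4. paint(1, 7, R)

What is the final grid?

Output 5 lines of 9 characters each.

Answer: BBBBBBBBB
BBBBBBBRB
BGGWGBBBB
BGGGGGBBB
BGGGGGWBB

Derivation:
After op 1 paint(4,6,W):
BBBBBBBBB
BBBBBBBBB
BYYYYBBBB
BYYYYYBBB
BYYYYYWBB
After op 2 paint(2,3,W):
BBBBBBBBB
BBBBBBBBB
BYYWYBBBB
BYYYYYBBB
BYYYYYWBB
After op 3 fill(3,3,G) [13 cells changed]:
BBBBBBBBB
BBBBBBBBB
BGGWGBBBB
BGGGGGBBB
BGGGGGWBB
After op 4 paint(1,7,R):
BBBBBBBBB
BBBBBBBRB
BGGWGBBBB
BGGGGGBBB
BGGGGGWBB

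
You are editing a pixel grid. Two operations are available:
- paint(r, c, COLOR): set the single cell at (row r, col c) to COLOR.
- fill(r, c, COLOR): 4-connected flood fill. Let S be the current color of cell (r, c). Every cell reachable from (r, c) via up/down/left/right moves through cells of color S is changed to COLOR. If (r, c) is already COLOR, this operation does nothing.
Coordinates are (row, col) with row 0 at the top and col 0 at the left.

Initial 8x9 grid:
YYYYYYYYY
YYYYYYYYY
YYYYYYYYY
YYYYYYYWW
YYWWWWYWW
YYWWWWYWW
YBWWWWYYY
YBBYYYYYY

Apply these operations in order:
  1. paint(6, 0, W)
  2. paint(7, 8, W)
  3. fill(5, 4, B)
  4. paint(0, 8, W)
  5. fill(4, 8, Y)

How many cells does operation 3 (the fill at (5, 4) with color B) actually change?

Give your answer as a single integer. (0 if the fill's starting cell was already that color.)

Answer: 12

Derivation:
After op 1 paint(6,0,W):
YYYYYYYYY
YYYYYYYYY
YYYYYYYYY
YYYYYYYWW
YYWWWWYWW
YYWWWWYWW
WBWWWWYYY
YBBYYYYYY
After op 2 paint(7,8,W):
YYYYYYYYY
YYYYYYYYY
YYYYYYYYY
YYYYYYYWW
YYWWWWYWW
YYWWWWYWW
WBWWWWYYY
YBBYYYYYW
After op 3 fill(5,4,B) [12 cells changed]:
YYYYYYYYY
YYYYYYYYY
YYYYYYYYY
YYYYYYYWW
YYBBBBYWW
YYBBBBYWW
WBBBBBYYY
YBBYYYYYW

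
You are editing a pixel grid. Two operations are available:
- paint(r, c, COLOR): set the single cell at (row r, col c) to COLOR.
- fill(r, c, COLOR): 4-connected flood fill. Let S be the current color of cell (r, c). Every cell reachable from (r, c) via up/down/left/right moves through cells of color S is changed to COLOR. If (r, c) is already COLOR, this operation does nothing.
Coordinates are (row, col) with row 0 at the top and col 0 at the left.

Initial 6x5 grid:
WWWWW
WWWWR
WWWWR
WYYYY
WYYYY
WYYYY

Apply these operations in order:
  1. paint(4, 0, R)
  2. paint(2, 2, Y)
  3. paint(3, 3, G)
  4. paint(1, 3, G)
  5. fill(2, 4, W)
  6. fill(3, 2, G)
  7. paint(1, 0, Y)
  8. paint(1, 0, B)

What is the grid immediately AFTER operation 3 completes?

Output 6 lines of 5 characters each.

After op 1 paint(4,0,R):
WWWWW
WWWWR
WWWWR
WYYYY
RYYYY
WYYYY
After op 2 paint(2,2,Y):
WWWWW
WWWWR
WWYWR
WYYYY
RYYYY
WYYYY
After op 3 paint(3,3,G):
WWWWW
WWWWR
WWYWR
WYYGY
RYYYY
WYYYY

Answer: WWWWW
WWWWR
WWYWR
WYYGY
RYYYY
WYYYY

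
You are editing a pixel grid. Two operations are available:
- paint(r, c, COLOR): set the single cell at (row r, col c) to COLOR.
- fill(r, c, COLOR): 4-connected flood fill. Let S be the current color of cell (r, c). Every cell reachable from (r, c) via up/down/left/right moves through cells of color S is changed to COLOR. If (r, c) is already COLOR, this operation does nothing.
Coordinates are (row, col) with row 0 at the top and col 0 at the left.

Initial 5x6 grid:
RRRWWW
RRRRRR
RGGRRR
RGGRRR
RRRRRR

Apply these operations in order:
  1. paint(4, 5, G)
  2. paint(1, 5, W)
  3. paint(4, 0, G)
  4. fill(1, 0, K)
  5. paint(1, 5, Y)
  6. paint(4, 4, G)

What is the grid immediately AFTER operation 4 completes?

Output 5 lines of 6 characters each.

Answer: KKKWWW
KKKKKW
KGGKKK
KGGKKK
GKKKKG

Derivation:
After op 1 paint(4,5,G):
RRRWWW
RRRRRR
RGGRRR
RGGRRR
RRRRRG
After op 2 paint(1,5,W):
RRRWWW
RRRRRW
RGGRRR
RGGRRR
RRRRRG
After op 3 paint(4,0,G):
RRRWWW
RRRRRW
RGGRRR
RGGRRR
GRRRRG
After op 4 fill(1,0,K) [20 cells changed]:
KKKWWW
KKKKKW
KGGKKK
KGGKKK
GKKKKG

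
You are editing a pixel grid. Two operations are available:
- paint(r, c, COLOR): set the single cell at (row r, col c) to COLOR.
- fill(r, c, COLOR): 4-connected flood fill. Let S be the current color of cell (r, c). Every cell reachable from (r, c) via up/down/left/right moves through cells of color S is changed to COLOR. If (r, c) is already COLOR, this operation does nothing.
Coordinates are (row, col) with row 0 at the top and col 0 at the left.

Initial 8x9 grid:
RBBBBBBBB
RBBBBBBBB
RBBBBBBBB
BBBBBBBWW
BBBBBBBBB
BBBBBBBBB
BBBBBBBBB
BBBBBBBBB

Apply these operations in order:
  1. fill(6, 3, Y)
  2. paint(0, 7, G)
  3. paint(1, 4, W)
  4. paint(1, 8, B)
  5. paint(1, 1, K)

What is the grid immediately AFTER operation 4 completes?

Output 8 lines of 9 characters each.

After op 1 fill(6,3,Y) [67 cells changed]:
RYYYYYYYY
RYYYYYYYY
RYYYYYYYY
YYYYYYYWW
YYYYYYYYY
YYYYYYYYY
YYYYYYYYY
YYYYYYYYY
After op 2 paint(0,7,G):
RYYYYYYGY
RYYYYYYYY
RYYYYYYYY
YYYYYYYWW
YYYYYYYYY
YYYYYYYYY
YYYYYYYYY
YYYYYYYYY
After op 3 paint(1,4,W):
RYYYYYYGY
RYYYWYYYY
RYYYYYYYY
YYYYYYYWW
YYYYYYYYY
YYYYYYYYY
YYYYYYYYY
YYYYYYYYY
After op 4 paint(1,8,B):
RYYYYYYGY
RYYYWYYYB
RYYYYYYYY
YYYYYYYWW
YYYYYYYYY
YYYYYYYYY
YYYYYYYYY
YYYYYYYYY

Answer: RYYYYYYGY
RYYYWYYYB
RYYYYYYYY
YYYYYYYWW
YYYYYYYYY
YYYYYYYYY
YYYYYYYYY
YYYYYYYYY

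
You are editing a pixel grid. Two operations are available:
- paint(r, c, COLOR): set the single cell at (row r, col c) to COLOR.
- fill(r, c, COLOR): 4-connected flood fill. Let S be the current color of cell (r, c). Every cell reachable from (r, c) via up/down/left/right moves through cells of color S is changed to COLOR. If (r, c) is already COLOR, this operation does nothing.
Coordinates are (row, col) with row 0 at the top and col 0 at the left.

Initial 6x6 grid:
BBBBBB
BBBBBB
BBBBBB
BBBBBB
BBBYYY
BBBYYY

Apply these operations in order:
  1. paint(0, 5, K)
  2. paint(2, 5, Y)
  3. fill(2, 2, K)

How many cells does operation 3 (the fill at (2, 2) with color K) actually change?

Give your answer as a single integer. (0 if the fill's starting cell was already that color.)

After op 1 paint(0,5,K):
BBBBBK
BBBBBB
BBBBBB
BBBBBB
BBBYYY
BBBYYY
After op 2 paint(2,5,Y):
BBBBBK
BBBBBB
BBBBBY
BBBBBB
BBBYYY
BBBYYY
After op 3 fill(2,2,K) [28 cells changed]:
KKKKKK
KKKKKK
KKKKKY
KKKKKK
KKKYYY
KKKYYY

Answer: 28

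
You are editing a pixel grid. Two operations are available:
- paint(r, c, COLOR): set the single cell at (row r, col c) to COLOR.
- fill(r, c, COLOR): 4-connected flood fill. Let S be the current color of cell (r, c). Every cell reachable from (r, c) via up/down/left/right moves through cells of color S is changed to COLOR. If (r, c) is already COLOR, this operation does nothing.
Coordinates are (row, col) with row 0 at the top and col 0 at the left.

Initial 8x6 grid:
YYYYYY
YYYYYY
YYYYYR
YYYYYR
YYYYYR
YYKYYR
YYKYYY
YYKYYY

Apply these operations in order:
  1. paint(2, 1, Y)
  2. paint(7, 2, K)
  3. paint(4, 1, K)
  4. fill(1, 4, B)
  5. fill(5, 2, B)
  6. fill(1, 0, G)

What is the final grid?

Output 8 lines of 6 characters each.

Answer: GGGGGG
GGGGGG
GGGGGR
GGGGGR
GKGGGR
GGGGGR
GGGGGG
GGGGGG

Derivation:
After op 1 paint(2,1,Y):
YYYYYY
YYYYYY
YYYYYR
YYYYYR
YYYYYR
YYKYYR
YYKYYY
YYKYYY
After op 2 paint(7,2,K):
YYYYYY
YYYYYY
YYYYYR
YYYYYR
YYYYYR
YYKYYR
YYKYYY
YYKYYY
After op 3 paint(4,1,K):
YYYYYY
YYYYYY
YYYYYR
YYYYYR
YKYYYR
YYKYYR
YYKYYY
YYKYYY
After op 4 fill(1,4,B) [40 cells changed]:
BBBBBB
BBBBBB
BBBBBR
BBBBBR
BKBBBR
BBKBBR
BBKBBB
BBKBBB
After op 5 fill(5,2,B) [3 cells changed]:
BBBBBB
BBBBBB
BBBBBR
BBBBBR
BKBBBR
BBBBBR
BBBBBB
BBBBBB
After op 6 fill(1,0,G) [43 cells changed]:
GGGGGG
GGGGGG
GGGGGR
GGGGGR
GKGGGR
GGGGGR
GGGGGG
GGGGGG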